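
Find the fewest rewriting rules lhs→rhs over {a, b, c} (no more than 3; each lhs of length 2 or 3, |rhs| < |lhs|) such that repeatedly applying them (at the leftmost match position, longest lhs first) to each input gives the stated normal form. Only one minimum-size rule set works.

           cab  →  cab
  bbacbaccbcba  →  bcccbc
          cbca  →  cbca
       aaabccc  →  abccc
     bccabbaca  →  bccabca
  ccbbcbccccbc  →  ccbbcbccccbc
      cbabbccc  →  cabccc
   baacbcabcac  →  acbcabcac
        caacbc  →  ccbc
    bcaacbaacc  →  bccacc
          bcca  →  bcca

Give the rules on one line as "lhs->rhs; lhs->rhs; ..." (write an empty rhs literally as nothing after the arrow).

  | cab
  | bbacbaccbcba => bcbaccbcba => bcccbcba => bcccbc
  | cbca
  | aaabccc => abccc

aa->; ba->; bab->a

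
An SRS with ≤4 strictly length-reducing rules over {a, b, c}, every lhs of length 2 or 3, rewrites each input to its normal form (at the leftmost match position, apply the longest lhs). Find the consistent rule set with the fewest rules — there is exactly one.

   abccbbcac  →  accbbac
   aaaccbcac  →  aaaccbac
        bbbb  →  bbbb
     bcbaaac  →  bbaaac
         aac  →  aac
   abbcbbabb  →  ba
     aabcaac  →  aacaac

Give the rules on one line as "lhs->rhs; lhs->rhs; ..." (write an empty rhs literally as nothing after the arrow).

ab->a; acb->; bc->b

  | abccbbcac => accbbcac => accbbac
  | aaaccbcac => aaaccbac
  | bbbb
  | bcbaaac => bbaaac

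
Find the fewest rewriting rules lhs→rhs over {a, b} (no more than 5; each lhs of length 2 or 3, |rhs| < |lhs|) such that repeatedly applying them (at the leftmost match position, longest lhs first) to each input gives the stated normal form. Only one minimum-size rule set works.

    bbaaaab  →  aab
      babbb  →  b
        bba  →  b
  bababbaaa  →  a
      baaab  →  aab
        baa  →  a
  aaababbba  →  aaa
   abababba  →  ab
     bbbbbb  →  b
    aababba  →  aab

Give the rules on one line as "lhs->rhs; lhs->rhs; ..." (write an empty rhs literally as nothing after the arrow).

ba->; bb->b; bba->b; bbb->b

  | bbaaaab => baaab => aab
  | babbb => bbb => b
  | bba => b
  | bababbaaa => babbaaa => bbaaa => baa => a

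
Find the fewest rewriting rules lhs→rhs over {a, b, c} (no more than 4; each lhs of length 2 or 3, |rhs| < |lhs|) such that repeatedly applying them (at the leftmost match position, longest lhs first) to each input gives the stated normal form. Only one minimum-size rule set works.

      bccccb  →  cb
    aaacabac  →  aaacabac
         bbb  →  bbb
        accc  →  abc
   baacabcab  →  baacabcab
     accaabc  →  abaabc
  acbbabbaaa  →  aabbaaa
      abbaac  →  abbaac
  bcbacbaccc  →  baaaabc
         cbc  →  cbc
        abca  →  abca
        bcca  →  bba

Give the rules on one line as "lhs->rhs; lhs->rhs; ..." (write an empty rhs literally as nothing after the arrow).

bbc->; cba->aa; cbb->; cc->b

  | bccccb => bbccb => cb
  | aaacabac
  | bbb
  | accc => abc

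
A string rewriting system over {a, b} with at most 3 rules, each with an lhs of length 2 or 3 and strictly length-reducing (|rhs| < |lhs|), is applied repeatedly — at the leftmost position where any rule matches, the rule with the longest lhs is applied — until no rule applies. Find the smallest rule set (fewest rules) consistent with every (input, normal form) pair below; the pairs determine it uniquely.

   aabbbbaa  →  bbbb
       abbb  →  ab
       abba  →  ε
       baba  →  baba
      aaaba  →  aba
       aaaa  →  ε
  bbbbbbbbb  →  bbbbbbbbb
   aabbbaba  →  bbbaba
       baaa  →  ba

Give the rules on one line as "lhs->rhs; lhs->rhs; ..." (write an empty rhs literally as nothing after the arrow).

  | aabbbbaa => bbbbaa => bbbb
  | abbb => ab
  | abba => aa => ε
  | baba

aa->; abb->a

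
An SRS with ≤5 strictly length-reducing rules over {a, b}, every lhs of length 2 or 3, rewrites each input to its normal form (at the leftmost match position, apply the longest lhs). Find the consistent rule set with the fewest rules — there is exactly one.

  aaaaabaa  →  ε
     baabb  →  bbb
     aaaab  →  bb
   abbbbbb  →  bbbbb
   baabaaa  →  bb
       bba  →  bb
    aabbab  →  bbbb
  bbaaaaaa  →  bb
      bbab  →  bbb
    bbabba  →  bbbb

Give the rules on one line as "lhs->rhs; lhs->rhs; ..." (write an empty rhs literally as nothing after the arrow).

  | aaaaabaa => aaabaa => abaa => aa => ε
  | baabb => babb => bbb
  | aaaab => aab => bb
  | abbbbbb => bbbbb

aa->; aab->bb; ab->; ba->b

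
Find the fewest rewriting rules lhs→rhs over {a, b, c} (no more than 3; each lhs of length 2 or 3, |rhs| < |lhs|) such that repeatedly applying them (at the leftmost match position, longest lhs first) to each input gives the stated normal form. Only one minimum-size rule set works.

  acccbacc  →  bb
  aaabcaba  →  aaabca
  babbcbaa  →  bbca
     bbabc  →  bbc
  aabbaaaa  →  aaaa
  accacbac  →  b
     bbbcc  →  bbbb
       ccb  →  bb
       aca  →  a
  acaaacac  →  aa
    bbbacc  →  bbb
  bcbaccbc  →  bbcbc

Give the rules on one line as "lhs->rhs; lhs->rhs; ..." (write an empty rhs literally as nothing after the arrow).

ac->; ba->; cc->b

  | acccbacc => ccbacc => bbacc => bcc => bb
  | aaabcaba => aaabca
  | babbcbaa => bbcbaa => bbca
  | bbabc => bbc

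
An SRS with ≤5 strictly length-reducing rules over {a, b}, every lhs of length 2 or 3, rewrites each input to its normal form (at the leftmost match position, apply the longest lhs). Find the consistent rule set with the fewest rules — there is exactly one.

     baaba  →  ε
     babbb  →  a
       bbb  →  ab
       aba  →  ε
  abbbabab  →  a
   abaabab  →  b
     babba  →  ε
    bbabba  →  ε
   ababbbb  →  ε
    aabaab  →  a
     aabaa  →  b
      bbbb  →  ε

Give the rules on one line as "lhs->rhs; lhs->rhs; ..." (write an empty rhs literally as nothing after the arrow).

aa->; aaa->ba; aba->; bb->a

  | baaba => bba => aa => ε
  | babbb => baab => bb => a
  | bbb => ab
  | aba => ε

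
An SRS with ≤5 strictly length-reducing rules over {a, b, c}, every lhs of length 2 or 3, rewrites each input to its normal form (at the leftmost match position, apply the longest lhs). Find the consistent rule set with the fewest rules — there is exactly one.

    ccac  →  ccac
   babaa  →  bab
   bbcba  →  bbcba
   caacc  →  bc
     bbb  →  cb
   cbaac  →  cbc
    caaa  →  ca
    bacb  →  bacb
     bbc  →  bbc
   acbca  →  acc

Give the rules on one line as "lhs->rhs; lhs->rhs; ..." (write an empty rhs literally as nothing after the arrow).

aa->; bbb->cb; bca->c; ccc->bc

  | ccac
  | babaa => bab
  | bbcba
  | caacc => ccc => bc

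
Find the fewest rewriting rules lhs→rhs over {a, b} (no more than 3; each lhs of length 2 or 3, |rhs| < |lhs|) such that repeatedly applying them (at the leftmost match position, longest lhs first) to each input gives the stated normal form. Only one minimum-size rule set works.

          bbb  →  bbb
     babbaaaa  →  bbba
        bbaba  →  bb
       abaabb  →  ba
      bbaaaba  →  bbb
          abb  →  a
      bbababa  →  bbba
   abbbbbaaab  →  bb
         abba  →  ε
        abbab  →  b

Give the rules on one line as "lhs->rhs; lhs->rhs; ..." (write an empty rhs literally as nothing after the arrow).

  | bbb
  | babbaaaa => babaaaa => baaaaa => bbaaa => bbba
  | bbaba => bbaa => bb
  | abaabb => aaabb => babb => bab => ba

aa->; aaa->ba; ab->a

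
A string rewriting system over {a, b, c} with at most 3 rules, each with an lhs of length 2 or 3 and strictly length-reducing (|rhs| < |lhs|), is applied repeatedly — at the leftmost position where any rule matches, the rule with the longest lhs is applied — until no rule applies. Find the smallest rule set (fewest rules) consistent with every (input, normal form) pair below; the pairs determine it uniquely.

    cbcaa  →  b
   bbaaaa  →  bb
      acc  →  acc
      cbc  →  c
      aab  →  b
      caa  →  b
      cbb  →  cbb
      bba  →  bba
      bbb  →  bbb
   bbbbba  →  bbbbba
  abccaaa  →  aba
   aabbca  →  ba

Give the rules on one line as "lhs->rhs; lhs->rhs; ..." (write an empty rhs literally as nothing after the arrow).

aa->; bc->; caa->b

  | cbcaa => caa => b
  | bbaaaa => bbaa => bb
  | acc
  | cbc => c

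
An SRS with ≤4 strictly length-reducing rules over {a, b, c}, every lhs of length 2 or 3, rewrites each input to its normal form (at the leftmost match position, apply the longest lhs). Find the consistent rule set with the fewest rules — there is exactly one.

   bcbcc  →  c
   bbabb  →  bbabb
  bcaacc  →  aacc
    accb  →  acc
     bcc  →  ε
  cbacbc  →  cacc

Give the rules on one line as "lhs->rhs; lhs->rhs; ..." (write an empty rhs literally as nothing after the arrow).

bca->a; bcc->; cb->c

  | bcbcc => bccc => c
  | bbabb
  | bcaacc => aacc
  | accb => acc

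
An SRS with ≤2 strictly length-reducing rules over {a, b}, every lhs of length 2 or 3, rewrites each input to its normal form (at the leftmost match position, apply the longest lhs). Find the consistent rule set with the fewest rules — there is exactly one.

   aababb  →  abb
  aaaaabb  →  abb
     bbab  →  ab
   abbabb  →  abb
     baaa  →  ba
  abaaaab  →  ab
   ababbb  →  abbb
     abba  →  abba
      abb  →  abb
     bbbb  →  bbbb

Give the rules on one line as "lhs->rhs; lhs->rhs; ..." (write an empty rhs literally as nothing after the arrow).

aa->a; bab->ab

  | aababb => ababb => aabb => abb
  | aaaaabb => aaaabb => aaabb => aabb => abb
  | bbab => bab => ab
  | abbabb => ababb => aabb => abb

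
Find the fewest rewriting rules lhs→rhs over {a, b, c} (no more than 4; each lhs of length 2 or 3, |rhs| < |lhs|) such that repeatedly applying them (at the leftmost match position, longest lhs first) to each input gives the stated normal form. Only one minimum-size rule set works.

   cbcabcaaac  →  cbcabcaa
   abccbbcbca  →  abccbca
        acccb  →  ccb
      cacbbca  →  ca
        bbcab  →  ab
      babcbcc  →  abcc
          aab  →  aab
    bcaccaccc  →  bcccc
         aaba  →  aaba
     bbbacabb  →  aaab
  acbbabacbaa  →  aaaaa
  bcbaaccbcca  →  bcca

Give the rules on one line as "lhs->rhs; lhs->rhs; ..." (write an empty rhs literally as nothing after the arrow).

  | cbcabcaaac => cbcabcaa
  | abccbbcbca => abccacbca => abccbca
  | acccb => ccb
  | cacbbca => cbbca => caca => ca

ac->; bab->aa; bb->a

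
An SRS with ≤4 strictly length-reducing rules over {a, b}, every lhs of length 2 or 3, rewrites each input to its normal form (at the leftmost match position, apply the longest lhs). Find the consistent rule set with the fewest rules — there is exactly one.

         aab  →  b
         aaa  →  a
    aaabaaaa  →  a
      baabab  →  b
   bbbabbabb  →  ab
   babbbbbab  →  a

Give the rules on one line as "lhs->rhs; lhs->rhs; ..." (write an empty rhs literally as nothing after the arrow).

aa->; aba->aa; baa->ab; bb->

  | aab => b
  | aaa => a
  | aaabaaaa => abaaaa => aaaaa => aaa => a
  | baabab => abbab => aab => b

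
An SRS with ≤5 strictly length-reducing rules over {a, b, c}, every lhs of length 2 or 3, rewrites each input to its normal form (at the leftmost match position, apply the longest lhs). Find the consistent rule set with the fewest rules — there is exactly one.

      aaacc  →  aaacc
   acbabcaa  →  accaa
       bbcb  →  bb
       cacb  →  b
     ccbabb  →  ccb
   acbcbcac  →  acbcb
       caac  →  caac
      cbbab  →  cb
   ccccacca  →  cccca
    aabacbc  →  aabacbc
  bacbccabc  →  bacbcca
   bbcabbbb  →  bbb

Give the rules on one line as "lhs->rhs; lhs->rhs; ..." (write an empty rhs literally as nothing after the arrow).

abc->a; bab->; bbc->b; cac->

  | aaacc
  | acbabcaa => accaa
  | bbcb => bb
  | cacb => b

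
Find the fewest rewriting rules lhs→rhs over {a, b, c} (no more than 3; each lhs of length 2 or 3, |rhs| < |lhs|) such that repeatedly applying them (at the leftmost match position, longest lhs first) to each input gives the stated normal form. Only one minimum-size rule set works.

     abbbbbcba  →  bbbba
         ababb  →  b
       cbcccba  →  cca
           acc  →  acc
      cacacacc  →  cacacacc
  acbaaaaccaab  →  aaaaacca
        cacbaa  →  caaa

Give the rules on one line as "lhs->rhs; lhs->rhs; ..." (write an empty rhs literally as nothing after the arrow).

ab->; cb->

  | abbbbbcba => bbbbcba => bbbba
  | ababb => abb => b
  | cbcccba => cccba => cca
  | acc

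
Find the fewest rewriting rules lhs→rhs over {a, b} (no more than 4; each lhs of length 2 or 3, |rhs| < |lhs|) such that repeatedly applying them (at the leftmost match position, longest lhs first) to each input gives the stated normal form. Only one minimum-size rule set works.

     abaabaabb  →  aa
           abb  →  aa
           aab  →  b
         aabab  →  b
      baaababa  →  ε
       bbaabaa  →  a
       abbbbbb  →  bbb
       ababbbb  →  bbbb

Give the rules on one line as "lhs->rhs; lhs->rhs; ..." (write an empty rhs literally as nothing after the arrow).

  | abaabaabb => baabaabb => abaabb => baabb => abb => aa
  | abb => aa
  | aab => ab => b
  | aabab => abab => bab => b

aaa->b; ab->b; abb->aa; ba->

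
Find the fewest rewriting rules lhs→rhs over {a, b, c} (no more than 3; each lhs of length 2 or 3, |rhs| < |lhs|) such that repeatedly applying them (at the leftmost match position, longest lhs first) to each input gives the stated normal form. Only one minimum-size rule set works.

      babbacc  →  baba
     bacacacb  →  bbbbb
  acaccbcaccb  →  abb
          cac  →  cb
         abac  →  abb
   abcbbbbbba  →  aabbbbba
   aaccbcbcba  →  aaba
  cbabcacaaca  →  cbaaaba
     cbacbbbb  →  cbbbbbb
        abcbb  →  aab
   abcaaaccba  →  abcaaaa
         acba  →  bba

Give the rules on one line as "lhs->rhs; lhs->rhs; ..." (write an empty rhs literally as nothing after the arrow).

ac->b; bbc->a; bcb->a

  | babbacc => babbbc => baba
  | bacacacb => bbacacb => bbbacb => bbbbb
  | acaccbcaccb => baccbcaccb => bbcbcaccb => abcaccb => abcbcb => aacb => abb
  | cac => cb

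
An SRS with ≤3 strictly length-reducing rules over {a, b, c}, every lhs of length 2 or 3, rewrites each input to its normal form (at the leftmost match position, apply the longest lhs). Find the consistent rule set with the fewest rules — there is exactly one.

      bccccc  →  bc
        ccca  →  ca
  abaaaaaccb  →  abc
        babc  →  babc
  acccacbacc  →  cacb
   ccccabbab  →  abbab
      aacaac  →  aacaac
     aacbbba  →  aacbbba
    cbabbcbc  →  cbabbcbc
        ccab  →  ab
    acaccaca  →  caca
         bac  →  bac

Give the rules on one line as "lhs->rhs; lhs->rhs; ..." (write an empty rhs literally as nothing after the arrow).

  | bccccc => bccc => bc
  | ccca => ca
  | abaaaaaccb => abaaaaccb => abaaaccb => abaaccb => abaccb => abccb => abc
  | babc

acc->cc; cc->; ccb->c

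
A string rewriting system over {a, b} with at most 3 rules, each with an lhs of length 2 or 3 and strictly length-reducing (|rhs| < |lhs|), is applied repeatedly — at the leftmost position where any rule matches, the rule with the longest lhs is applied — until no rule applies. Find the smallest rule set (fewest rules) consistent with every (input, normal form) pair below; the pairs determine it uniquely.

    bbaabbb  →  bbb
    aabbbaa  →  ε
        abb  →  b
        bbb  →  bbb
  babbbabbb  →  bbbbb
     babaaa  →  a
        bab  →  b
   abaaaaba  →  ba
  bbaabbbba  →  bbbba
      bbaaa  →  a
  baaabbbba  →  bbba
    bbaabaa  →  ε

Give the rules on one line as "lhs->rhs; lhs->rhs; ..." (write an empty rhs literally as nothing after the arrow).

aa->; ab->; baa->aa

  | bbaabbb => baabbb => aabbb => bbb
  | aabbbaa => bbbaa => bbaa => baa => aa => ε
  | abb => b
  | bbb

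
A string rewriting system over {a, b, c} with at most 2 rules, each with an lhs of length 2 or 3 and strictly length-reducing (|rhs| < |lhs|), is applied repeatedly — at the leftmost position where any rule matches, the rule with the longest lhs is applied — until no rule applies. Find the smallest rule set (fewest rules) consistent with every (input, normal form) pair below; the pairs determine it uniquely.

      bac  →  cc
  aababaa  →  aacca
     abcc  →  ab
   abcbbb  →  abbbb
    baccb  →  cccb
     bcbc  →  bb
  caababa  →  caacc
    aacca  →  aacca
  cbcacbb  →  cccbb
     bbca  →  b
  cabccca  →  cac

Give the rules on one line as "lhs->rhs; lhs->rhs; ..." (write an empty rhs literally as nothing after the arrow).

  | bac => cc
  | aababaa => aacbaa => aacca
  | abcc => abc => ab
  | abcbbb => abbbb

ba->c; bc->b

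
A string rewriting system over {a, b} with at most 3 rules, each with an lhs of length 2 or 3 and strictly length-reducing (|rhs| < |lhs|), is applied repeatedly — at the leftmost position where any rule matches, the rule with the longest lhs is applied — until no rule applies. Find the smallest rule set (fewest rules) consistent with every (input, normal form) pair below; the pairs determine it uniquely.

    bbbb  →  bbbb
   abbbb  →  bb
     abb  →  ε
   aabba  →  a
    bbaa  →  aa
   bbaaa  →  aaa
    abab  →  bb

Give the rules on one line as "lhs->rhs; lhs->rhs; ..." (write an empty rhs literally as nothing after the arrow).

  | bbbb
  | abbbb => bb
  | abb => ε
  | aabba => bbba => bba => ba => a

aab->bb; abb->; ba->a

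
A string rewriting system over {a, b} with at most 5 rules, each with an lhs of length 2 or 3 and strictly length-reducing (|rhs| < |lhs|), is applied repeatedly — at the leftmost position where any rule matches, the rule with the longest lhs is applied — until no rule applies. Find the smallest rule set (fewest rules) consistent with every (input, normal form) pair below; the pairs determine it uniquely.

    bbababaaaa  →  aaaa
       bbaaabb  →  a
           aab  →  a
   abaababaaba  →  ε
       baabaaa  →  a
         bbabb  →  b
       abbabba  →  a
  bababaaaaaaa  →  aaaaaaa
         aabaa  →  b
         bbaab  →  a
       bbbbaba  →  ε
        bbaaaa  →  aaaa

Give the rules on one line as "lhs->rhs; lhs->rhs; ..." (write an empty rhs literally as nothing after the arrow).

ab->; aba->b; bb->; bbb->

  | bbababaaaa => ababaaaa => bbaaaa => aaaa
  | bbaaabb => aaabb => aab => a
  | aab => a
  | abaababaaba => bababaaba => bbbaaba => aaba => ab => ε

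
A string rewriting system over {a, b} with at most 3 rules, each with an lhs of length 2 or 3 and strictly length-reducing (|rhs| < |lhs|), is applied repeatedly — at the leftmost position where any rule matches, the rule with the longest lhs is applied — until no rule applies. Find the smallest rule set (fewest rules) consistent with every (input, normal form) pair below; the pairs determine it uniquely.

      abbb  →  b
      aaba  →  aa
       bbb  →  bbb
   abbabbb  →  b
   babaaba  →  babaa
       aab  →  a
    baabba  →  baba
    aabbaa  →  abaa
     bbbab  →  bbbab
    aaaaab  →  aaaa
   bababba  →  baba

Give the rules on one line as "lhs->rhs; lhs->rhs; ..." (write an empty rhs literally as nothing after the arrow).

  | abbb => b
  | aaba => aa
  | bbb
  | abbabbb => abbb => b

aab->a; abb->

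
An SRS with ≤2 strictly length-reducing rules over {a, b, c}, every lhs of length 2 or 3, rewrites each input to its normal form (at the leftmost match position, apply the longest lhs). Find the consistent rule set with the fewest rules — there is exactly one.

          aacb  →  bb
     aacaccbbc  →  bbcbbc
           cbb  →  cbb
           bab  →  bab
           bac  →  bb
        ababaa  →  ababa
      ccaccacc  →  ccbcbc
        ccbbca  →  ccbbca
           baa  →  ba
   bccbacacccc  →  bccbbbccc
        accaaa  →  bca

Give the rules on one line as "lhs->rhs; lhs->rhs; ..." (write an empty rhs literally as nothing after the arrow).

  | aacb => acb => bb
  | aacaccbbc => acaccbbc => baccbbc => bbcbbc
  | cbb
  | bab

aa->a; ac->b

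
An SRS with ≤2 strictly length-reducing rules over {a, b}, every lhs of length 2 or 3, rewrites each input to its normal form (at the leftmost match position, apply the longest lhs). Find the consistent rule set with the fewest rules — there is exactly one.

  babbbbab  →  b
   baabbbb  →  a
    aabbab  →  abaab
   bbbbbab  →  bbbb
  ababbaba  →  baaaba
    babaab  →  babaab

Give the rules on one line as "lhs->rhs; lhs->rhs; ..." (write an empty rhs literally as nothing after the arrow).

  | babbbbab => bbabbab => bbab => b
  | baabbbb => bababb => babba => bbaa => a
  | aabbab => abaab
  | bbbbbab => bbbb

abb->ba; bba->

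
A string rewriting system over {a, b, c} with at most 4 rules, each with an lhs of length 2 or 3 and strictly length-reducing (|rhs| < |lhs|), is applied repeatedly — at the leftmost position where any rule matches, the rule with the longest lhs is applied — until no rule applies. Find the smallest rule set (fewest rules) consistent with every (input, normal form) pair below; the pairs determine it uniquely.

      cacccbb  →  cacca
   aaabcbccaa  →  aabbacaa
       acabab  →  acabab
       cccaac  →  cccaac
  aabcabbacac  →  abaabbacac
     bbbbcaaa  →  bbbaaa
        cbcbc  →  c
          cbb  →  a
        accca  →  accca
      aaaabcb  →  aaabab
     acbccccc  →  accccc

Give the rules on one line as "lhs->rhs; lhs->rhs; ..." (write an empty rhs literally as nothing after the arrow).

  | cacccbb => cacca
  | aaabcbccaa => aababccaa => aabbacaa
  | acabab
  | cccaac

abc->ba; bc->; cbb->a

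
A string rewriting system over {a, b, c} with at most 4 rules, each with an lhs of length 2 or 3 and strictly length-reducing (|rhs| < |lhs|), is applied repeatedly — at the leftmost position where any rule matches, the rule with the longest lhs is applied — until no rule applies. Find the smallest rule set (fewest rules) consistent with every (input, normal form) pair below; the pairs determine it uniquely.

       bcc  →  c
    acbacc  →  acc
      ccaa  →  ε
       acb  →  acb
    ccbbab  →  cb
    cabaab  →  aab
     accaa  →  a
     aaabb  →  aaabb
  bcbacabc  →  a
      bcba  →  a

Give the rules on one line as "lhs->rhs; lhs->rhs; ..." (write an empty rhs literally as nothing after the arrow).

ba->a; bc->; ca->

  | bcc => c
  | acbacc => acacc => acc
  | ccaa => ca => ε
  | acb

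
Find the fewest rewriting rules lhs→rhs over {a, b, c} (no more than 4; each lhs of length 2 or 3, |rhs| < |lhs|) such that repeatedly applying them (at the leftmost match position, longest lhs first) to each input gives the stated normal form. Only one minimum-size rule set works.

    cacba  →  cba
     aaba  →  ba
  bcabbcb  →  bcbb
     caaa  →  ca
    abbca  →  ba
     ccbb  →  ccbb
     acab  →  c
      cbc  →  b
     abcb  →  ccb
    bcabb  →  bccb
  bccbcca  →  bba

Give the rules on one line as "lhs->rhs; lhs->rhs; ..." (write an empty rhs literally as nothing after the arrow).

  | cacba => cba
  | aaba => ba
  | bcabbcb => bccbcb => bcbb
  | caaa => ca

aa->; ab->c; ac->; cbc->b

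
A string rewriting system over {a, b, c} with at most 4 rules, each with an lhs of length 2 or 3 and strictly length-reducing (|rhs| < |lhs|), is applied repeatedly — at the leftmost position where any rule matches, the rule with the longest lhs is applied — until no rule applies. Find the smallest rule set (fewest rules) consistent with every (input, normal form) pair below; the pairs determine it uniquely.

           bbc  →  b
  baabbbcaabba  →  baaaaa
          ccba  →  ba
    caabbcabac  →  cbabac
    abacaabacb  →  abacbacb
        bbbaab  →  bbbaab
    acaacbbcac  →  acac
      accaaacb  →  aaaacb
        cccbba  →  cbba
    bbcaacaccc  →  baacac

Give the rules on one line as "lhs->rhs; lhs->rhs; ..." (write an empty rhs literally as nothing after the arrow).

  | bbc => b
  | baabbbcaabba => baabcaabba => baaaabba => baaaaa
  | ccba => ba
  | caabbcabac => cbbcabac => cbabac

abb->a; bc->; caa->c; cc->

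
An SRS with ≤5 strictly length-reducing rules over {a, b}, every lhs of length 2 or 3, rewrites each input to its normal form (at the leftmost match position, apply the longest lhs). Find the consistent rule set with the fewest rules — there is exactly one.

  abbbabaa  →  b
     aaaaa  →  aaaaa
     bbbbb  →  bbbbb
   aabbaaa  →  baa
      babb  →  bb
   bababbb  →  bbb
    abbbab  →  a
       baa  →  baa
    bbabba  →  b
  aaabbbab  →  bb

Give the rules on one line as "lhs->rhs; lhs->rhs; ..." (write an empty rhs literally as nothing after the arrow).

ab->; aba->b; bab->b; bba->aa

  | abbbabaa => bbabaa => aabaa => aba => b
  | aaaaa
  | bbbbb
  | aabbaaa => abaaa => baa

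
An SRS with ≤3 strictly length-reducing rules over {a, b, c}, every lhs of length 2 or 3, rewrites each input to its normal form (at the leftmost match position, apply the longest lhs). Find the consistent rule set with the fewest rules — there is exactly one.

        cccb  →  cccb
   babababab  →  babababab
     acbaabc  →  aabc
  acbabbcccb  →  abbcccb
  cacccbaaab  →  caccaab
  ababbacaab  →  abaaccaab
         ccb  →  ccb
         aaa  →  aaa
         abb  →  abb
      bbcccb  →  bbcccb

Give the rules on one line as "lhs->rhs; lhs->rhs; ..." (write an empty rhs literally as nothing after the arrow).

  | cccb
  | babababab
  | acbaabc => aabc
  | acbabbcccb => abbcccb

bba->ac; cba->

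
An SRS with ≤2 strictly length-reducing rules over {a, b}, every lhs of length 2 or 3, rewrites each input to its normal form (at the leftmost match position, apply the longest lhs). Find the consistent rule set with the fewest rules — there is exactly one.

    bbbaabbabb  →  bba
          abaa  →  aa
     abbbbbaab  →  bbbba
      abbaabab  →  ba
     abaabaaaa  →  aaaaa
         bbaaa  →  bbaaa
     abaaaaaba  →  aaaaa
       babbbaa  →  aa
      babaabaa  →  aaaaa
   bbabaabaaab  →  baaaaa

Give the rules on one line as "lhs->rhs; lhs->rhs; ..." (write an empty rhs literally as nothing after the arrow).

ab->; bab->aa

  | bbbaabbabb => bbbababb => bbaaabb => bbaab => bba
  | abaa => aa
  | abbbbbaab => bbbbaab => bbbba
  | abbaabab => baabab => baab => ba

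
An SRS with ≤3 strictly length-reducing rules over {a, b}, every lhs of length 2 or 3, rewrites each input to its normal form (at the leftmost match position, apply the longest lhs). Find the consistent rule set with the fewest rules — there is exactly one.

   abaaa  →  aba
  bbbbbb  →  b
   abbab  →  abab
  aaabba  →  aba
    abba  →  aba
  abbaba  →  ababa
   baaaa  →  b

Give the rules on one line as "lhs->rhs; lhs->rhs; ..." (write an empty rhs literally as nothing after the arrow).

aa->; bb->b

  | abaaa => aba
  | bbbbbb => bbbbb => bbbb => bbb => bb => b
  | abbab => abab
  | aaabba => abba => aba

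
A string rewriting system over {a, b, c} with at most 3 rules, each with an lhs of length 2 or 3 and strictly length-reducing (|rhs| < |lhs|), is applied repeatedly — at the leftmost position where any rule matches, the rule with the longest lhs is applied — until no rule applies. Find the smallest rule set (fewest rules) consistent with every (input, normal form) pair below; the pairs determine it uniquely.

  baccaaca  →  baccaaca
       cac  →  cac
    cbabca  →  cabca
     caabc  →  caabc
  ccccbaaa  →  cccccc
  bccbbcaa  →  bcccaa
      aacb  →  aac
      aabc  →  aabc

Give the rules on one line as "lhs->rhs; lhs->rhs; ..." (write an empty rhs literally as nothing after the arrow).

aaa->cc; cb->c

  | baccaaca
  | cac
  | cbabca => cabca
  | caabc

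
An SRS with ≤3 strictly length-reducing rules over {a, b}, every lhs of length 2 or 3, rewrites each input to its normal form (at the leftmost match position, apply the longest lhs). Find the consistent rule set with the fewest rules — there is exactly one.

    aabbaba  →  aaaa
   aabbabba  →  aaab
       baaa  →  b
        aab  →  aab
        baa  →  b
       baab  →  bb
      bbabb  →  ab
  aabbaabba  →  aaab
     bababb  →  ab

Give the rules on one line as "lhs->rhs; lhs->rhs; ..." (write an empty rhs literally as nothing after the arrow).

  | aabbaba => aabbba => aaaa
  | aabbabba => aabbbba => aaaba => aaab
  | baaa => baa => ba => b
  | aab

ba->b; bbb->a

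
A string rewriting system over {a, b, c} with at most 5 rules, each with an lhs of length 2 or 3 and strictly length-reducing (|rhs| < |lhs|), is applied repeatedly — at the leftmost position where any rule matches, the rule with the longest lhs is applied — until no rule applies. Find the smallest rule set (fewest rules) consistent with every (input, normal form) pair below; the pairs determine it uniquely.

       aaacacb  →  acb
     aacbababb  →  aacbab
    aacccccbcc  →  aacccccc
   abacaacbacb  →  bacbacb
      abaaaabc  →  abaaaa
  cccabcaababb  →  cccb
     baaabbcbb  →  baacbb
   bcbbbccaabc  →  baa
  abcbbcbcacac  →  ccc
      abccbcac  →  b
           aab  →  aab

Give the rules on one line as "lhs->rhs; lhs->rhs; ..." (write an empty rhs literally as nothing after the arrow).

abb->; aca->bb; bc->; ca->c

  | aaacacb => aabbcb => acb
  | aacbababb => aacbab
  | aacccccbcc => aacccccc
  | abacaacbacb => abbbacbacb => bacbacb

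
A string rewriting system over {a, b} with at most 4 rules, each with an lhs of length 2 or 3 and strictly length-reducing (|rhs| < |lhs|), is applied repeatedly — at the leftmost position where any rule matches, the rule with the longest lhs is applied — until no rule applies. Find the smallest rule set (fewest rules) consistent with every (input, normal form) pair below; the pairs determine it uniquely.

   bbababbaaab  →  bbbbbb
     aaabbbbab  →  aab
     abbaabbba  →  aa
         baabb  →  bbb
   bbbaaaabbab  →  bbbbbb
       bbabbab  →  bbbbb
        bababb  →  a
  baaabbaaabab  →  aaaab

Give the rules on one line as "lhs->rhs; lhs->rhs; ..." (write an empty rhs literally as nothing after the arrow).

abb->; ba->a; baa->b; bba->bb

  | bbababbaaab => bbbabbaaab => bbbbbaaab => bbbbbaab => bbbbbab => bbbbbb
  | aaabbbbab => aabbab => aab
  | abbaabbba => aabbba => aba => aa
  | baabb => bbb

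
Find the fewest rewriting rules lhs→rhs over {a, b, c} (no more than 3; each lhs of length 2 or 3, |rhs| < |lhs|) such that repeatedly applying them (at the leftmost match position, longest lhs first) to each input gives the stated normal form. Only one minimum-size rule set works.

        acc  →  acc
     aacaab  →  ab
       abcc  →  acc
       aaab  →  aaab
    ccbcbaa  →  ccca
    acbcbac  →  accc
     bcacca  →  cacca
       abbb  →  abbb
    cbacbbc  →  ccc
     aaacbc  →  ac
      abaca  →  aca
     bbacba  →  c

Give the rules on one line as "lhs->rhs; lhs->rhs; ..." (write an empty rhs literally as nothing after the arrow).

aac->b; ba->; bc->c

  | acc
  | aacaab => baab => ab
  | abcc => acc
  | aaab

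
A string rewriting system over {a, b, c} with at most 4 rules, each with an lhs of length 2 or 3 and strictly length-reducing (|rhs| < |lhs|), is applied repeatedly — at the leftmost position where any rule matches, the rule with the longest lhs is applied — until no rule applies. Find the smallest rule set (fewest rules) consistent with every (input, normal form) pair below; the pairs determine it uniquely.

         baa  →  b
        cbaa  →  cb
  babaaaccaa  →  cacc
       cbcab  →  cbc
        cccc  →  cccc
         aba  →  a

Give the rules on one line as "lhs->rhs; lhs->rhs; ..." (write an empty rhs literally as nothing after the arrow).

  | baa => b
  | cbaa => cb
  | babaaaccaa => caaaccaa => caccaa => cacc
  | cbcab => cbc

aa->; ab->; bab->c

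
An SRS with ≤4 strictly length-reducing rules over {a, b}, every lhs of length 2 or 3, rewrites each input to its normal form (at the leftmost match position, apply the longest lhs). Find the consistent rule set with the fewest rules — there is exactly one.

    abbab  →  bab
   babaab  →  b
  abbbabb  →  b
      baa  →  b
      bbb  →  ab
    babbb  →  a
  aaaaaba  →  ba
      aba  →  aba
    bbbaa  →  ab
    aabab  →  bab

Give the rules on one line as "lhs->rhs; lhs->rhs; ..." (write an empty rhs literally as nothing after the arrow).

  | abbab => aaab => bab
  | babaab => babb => baa => b
  | abbbabb => aababb => babb => baa => b
  | baa => b

aa->; aaa->ba; bb->a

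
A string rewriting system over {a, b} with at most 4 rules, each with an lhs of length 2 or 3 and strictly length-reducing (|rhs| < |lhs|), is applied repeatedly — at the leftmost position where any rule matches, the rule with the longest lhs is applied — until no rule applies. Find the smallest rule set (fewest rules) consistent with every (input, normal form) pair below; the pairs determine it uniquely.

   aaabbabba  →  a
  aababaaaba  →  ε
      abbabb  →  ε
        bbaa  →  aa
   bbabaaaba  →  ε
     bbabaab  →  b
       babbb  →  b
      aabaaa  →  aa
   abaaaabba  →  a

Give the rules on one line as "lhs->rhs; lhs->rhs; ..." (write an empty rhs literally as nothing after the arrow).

  | aaabbabba => aabbabba => abbabba => bbabba => abba => bba => a
  | aababaaaba => ababaaaba => babaaaba => baaaba => aaba => aba => ba => ε
  | abbabb => bbabb => abb => bb => ε
  | bbaa => aa

ab->b; ba->; bb->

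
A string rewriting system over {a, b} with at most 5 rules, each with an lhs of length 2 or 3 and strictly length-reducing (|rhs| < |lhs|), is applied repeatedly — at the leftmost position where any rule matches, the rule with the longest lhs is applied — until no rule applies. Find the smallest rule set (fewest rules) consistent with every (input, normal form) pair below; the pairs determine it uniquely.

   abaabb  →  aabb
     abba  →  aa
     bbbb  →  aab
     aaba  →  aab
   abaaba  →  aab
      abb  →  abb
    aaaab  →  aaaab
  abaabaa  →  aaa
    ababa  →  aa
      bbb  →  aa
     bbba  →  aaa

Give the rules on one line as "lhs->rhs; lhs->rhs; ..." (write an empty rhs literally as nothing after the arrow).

ba->b; baa->a; bba->a; bbb->aa

  | abaabb => aabb
  | abba => aa
  | bbbb => aab
  | aaba => aab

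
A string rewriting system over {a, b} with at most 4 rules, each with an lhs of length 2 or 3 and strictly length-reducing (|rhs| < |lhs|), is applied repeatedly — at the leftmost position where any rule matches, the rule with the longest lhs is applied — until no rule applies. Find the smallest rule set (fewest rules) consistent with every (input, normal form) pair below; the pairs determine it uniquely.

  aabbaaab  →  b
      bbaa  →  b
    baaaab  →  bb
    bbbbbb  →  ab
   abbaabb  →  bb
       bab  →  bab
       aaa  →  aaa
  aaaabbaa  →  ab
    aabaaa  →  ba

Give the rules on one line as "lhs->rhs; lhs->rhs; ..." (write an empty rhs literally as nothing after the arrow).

aab->bb; aba->b; baa->; bbb->ab

  | aabbaaab => bbbaaab => abaaab => baab => b
  | bbaa => b
  | baaaab => aab => bb
  | bbbbbb => abbbb => aabb => bbb => ab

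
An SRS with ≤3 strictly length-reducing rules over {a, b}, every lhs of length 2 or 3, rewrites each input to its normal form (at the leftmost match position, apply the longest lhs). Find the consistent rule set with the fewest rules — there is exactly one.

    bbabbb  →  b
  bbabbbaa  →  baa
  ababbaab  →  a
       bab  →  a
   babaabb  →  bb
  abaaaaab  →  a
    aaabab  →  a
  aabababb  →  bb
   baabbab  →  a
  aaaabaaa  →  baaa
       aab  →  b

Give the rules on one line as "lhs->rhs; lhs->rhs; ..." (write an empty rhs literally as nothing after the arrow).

ab->b; bab->a

  | bbabbb => babb => ab => b
  | bbabbbaa => babbaa => abaa => baa
  | ababbaab => babbaab => abaab => baab => bab => a
  | bab => a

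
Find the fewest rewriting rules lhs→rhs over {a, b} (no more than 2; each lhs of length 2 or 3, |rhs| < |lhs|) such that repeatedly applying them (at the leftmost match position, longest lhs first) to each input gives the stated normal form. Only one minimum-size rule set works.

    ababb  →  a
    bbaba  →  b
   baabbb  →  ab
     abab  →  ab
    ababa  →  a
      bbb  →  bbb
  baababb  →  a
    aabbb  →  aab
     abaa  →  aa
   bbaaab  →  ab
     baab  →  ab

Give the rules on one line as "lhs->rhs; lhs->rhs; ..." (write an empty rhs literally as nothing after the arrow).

abb->a; ba->

  | ababb => abb => a
  | bbaba => bba => b
  | baabbb => abbb => ab
  | abab => ab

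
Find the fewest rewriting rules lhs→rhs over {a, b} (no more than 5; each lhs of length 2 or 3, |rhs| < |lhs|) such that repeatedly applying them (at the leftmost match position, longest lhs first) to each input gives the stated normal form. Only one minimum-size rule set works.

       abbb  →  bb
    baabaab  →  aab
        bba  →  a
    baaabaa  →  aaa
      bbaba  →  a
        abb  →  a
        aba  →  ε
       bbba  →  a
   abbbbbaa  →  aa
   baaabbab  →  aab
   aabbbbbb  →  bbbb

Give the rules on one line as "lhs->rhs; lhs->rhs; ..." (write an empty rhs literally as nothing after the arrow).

  | abbb => bab => bb
  | baabaab => aabaab => aab
  | bba => ba => a
  | baaabaa => aaabaa => aaa

aba->; abb->ba; ba->a; bab->bb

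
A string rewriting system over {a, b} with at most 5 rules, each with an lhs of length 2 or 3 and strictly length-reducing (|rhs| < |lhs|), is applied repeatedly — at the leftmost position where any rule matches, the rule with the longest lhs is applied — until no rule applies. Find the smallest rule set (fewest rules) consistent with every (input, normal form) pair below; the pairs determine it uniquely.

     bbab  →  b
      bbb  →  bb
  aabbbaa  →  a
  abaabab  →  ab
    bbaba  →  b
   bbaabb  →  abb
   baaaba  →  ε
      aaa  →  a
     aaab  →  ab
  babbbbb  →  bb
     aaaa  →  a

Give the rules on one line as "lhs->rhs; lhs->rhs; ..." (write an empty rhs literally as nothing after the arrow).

  | bbab => b
  | bbb => bb
  | aabbbaa => abbbaa => abbaa => aa => a
  | abaabab => ababab => abbab => ab

aa->a; ba->b; bba->; bbb->bb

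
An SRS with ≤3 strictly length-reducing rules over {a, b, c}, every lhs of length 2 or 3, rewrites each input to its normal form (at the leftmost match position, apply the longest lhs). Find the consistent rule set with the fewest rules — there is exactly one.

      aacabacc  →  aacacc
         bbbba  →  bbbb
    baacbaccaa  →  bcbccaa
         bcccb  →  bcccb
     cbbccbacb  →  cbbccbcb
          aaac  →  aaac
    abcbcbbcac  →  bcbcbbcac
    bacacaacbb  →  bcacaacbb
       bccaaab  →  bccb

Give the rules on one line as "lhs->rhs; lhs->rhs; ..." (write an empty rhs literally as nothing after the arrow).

  | aacabacc => aacacc
  | bbbba => bbbb
  | baacbaccaa => bacbaccaa => bcbaccaa => bcbccaa
  | bcccb

ab->b; aba->a; ba->b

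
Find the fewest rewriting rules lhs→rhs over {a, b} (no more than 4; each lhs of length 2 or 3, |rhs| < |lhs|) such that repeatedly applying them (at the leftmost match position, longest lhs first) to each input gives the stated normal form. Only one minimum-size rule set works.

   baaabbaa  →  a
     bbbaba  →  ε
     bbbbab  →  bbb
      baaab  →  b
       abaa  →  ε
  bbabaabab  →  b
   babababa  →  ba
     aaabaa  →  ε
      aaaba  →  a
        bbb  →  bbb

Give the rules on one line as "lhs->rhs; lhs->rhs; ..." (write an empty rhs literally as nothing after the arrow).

  | baaabbaa => babbaa => bbaa => a
  | bbbaba => bba => ε
  | bbbbab => bbb
  | baaab => bab => b

aa->; ab->; bba->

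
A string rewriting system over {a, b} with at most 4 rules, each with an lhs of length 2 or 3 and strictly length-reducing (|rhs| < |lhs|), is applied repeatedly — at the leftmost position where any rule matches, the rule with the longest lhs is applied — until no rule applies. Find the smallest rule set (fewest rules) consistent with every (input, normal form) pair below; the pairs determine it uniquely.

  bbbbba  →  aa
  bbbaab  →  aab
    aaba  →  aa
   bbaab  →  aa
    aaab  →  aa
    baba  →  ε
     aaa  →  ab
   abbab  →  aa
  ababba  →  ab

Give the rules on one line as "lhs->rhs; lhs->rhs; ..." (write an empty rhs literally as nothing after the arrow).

  | bbbbba => abbba => aaba => aa
  | bbbaab => abaab => aab
  | aaba => aa
  | bbaab => aaab => abb => aa

aaa->ab; ba->; bb->a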